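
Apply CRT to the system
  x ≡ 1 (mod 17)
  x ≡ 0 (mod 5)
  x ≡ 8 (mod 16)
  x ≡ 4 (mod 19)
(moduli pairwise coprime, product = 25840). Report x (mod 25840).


Product of moduli M = 17 · 5 · 16 · 19 = 25840.
Merge one congruence at a time:
  Start: x ≡ 1 (mod 17).
  Combine with x ≡ 0 (mod 5); new modulus lcm = 85.
    Write x = 1 + 17·t and substitute into x ≡ 0 (mod 5): 17·t ≡ 0 − 1 = -1 (mod 5).
    Reduce coefficients mod 5: 2·t ≡ 4 (mod 5).
    The inverse of 2 mod 5 is 3 (since 2·3 = 6 = 1·5 + 1), so t ≡ 3·4 = 12 ≡ 2 (mod 5).
    Then x = 1 + 17·2 = 35, valid modulo lcm(17, 5) = 85: x ≡ 35 (mod 85).
  Combine with x ≡ 8 (mod 16); new modulus lcm = 1360.
    Write x = 35 + 85·t and substitute into x ≡ 8 (mod 16): 85·t ≡ 8 − 35 = -27 (mod 16).
    Reduce coefficients mod 16: 5·t ≡ 5 (mod 16).
    The inverse of 5 mod 16 is 13 (since 5·13 = 65 = 4·16 + 1), so t ≡ 13·5 = 65 ≡ 1 (mod 16).
    Then x = 35 + 85·1 = 120, valid modulo lcm(85, 16) = 1360: x ≡ 120 (mod 1360).
  Combine with x ≡ 4 (mod 19); new modulus lcm = 25840.
    Write x = 120 + 1360·t and substitute into x ≡ 4 (mod 19): 1360·t ≡ 4 − 120 = -116 (mod 19).
    Reduce coefficients mod 19: 11·t ≡ 17 (mod 19).
    The inverse of 11 mod 19 is 7 (since 11·7 = 77 = 4·19 + 1), so t ≡ 7·17 = 119 ≡ 5 (mod 19).
    Then x = 120 + 1360·5 = 6920, valid modulo lcm(1360, 19) = 25840: x ≡ 6920 (mod 25840).
Verify against each original: 6920 mod 17 = 1, 6920 mod 5 = 0, 6920 mod 16 = 8, 6920 mod 19 = 4.

x ≡ 6920 (mod 25840).


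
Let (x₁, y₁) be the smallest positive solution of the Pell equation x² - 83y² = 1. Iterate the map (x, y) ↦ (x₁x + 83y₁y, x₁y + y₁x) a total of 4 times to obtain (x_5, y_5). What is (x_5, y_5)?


Step 1: Find the fundamental solution (x₁, y₁) of x² - 83y² = 1.
  Expand √83 as a continued fraction. a₀ = ⌊√83⌋ = 9; iterate m_{k+1} = d_k·a_k − m_k, d_{k+1} = (83 − m_{k+1}²)/d_k, a_{k+1} = ⌊(a₀ + m_{k+1})/d_{k+1}⌋ (starting m₀ = 0, d₀ = 1), with convergents p_k = a_k·p_{k-1} + p_{k-2}, q_k = a_k·q_{k-1} + q_{k-2} (p₋₁ = 1, q₋₁ = 0):
  k = 0: a₀ = 9; p₀/q₀ = 9/1; p₀² − 83·q₀² = 81 − 83 = -2.
  k = 1: m = 9, d = 2, a = ⌊(9 + 9)/2⌋ = 9; p/q = (9·9 + 1)/(9·1 + 0) = 82/9; p² − 83·q² = 6724 − 6723 = 1.
  The first convergent with p² − 83·q² = 1 gives the fundamental solution (x₁, y₁) = (82, 9).
Step 2: Apply the recurrence (x_{n+1}, y_{n+1}) = (x₁x_n + 83y₁y_n, x₁y_n + y₁x_n) repeatedly.
  From (x_1, y_1) = (82, 9): x_2 = 82·82 + 83·9·9 = 13447; y_2 = 82·9 + 9·82 = 1476.
  From (x_2, y_2) = (13447, 1476): x_3 = 82·13447 + 83·9·1476 = 2205226; y_3 = 82·1476 + 9·13447 = 242055.
  From (x_3, y_3) = (2205226, 242055): x_4 = 82·2205226 + 83·9·242055 = 361643617; y_4 = 82·242055 + 9·2205226 = 39695544.
  From (x_4, y_4) = (361643617, 39695544): x_5 = 82·361643617 + 83·9·39695544 = 59307347962; y_5 = 82·39695544 + 9·361643617 = 6509827161.
Step 3: Verify x_5² - 83·y_5² = 3517361522285745553444 - 3517361522285745553443 = 1 (should be 1). ✓

(x_1, y_1) = (82, 9); (x_5, y_5) = (59307347962, 6509827161).


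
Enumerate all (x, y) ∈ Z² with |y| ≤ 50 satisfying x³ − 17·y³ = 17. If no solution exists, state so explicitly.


The equation is x³ - 17y³ = 17. For fixed y, x³ = 17·y³ + 17, so a solution requires the RHS to be a perfect cube.
Strategy: iterate y from -50 to 50, compute RHS = 17·y³ + 17, and check whether it is a (positive or negative) perfect cube.
Check small values of y:
  y = 0: RHS = 17 is not a perfect cube.
  y = 1: RHS = 34 is not a perfect cube.
  y = -1: RHS = 0 = (0)³ ⇒ x = 0 works.
  y = 2: RHS = 153 is not a perfect cube.
  y = -2: RHS = -119 is not a perfect cube.
  y = 3: RHS = 476 is not a perfect cube.
  y = -3: RHS = -442 is not a perfect cube.
Continuing the search up to |y| = 50 finds no further solutions beyond those listed.
Collected solutions: (0, -1).

Solutions (with |y| ≤ 50): (0, -1).


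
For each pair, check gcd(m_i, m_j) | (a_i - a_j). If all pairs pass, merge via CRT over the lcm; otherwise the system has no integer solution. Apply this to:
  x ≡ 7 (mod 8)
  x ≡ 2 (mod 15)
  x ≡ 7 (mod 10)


Moduli 8, 15, 10 are not pairwise coprime, so CRT works modulo lcm(m_i) when all pairwise compatibility conditions hold.
Pairwise compatibility: gcd(m_i, m_j) must divide a_i - a_j for every pair.
Merge one congruence at a time:
  Start: x ≡ 7 (mod 8).
  Combine with x ≡ 2 (mod 15): gcd(8, 15) = 1; 2 - 7 = -5, which IS divisible by 1, so compatible.
    Write x = 7 + 8·t and substitute into x ≡ 2 (mod 15): 8·t ≡ 2 − 7 = -5 (mod 15).
    Reduce coefficients mod 15: 8·t ≡ 10 (mod 15).
    The inverse of 8 mod 15 is 2 (since 8·2 = 16 = 1·15 + 1), so t ≡ 2·10 = 20 ≡ 5 (mod 15).
    Then x = 7 + 8·5 = 47, valid modulo lcm(8, 15) = 120: x ≡ 47 (mod 120).
  Combine with x ≡ 7 (mod 10): gcd(120, 10) = 10; 7 - 47 = -40, which IS divisible by 10, so compatible.
    Write x = 47 + 120·t and substitute into x ≡ 7 (mod 10): 120·t ≡ 7 − 47 = -40 (mod 10).
    Divide the congruence (and modulus) by g = 10: 12·t ≡ -4 (mod 1).
    Modulo 1 every t works; take t = 0.
    Then x = 47 + 120·0 = 47, valid modulo lcm(120, 10) = 120: x ≡ 47 (mod 120).
Verify: 47 mod 8 = 7, 47 mod 15 = 2, 47 mod 10 = 7.

x ≡ 47 (mod 120).


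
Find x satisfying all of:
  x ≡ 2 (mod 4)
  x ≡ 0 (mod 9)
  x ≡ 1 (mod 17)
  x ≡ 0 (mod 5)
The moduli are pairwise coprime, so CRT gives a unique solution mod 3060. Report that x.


Product of moduli M = 4 · 9 · 17 · 5 = 3060.
Merge one congruence at a time:
  Start: x ≡ 2 (mod 4).
  Combine with x ≡ 0 (mod 9); new modulus lcm = 36.
    Write x = 2 + 4·t and substitute into x ≡ 0 (mod 9): 4·t ≡ 0 − 2 = -2 (mod 9).
    Reduce coefficients mod 9: 4·t ≡ 7 (mod 9).
    The inverse of 4 mod 9 is 7 (since 4·7 = 28 = 3·9 + 1), so t ≡ 7·7 = 49 ≡ 4 (mod 9).
    Then x = 2 + 4·4 = 18, valid modulo lcm(4, 9) = 36: x ≡ 18 (mod 36).
  Combine with x ≡ 1 (mod 17); new modulus lcm = 612.
    Write x = 18 + 36·t and substitute into x ≡ 1 (mod 17): 36·t ≡ 1 − 18 = -17 (mod 17).
    Reduce coefficients mod 17: 2·t ≡ 0 (mod 17).
    The inverse of 2 mod 17 is 9 (since 2·9 = 18 = 1·17 + 1), so t ≡ 9·0 = 0 ≡ 0 (mod 17).
    Then x = 18 + 36·0 = 18, valid modulo lcm(36, 17) = 612: x ≡ 18 (mod 612).
  Combine with x ≡ 0 (mod 5); new modulus lcm = 3060.
    Write x = 18 + 612·t and substitute into x ≡ 0 (mod 5): 612·t ≡ 0 − 18 = -18 (mod 5).
    Reduce coefficients mod 5: 2·t ≡ 2 (mod 5).
    The inverse of 2 mod 5 is 3 (since 2·3 = 6 = 1·5 + 1), so t ≡ 3·2 = 6 ≡ 1 (mod 5).
    Then x = 18 + 612·1 = 630, valid modulo lcm(612, 5) = 3060: x ≡ 630 (mod 3060).
Verify against each original: 630 mod 4 = 2, 630 mod 9 = 0, 630 mod 17 = 1, 630 mod 5 = 0.

x ≡ 630 (mod 3060).


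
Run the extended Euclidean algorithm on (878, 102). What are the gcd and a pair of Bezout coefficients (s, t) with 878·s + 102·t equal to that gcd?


Euclidean algorithm on (878, 102) — divide until remainder is 0:
  878 = 8 · 102 + 62
  102 = 1 · 62 + 40
  62 = 1 · 40 + 22
  40 = 1 · 22 + 18
  22 = 1 · 18 + 4
  18 = 4 · 4 + 2
  4 = 2 · 2 + 0
gcd(878, 102) = 2.
Track Bezout coefficients alongside the remainders: start with r₀ = 878 = a·1 + b·0 (s = 1, t = 0) and r₁ = 102 = a·0 + b·1 (s = 0, t = 1); each new remainder r_{k+1} = r_{k-1} − q_k·r_k inherits s_{k+1} = s_{k-1} − q_k·s_k, t_{k+1} = t_{k-1} − q_k·t_k, so r_k = a·s_k + b·t_k at every step:
  q = 8: r = 62, s = 1 − 8·0 = 1, t = 0 − 8·1 = -8  (check: 878·1 + 102·(-8) = 62)
  q = 1: r = 40, s = 0 − 1·1 = -1, t = 1 − 1·(-8) = 9  (check: 878·(-1) + 102·9 = 40)
  q = 1: r = 22, s = 1 − 1·(-1) = 2, t = -8 − 1·9 = -17  (check: 878·2 + 102·(-17) = 22)
  q = 1: r = 18, s = -1 − 1·2 = -3, t = 9 − 1·(-17) = 26  (check: 878·(-3) + 102·26 = 18)
  q = 1: r = 4, s = 2 − 1·(-3) = 5, t = -17 − 1·26 = -43  (check: 878·5 + 102·(-43) = 4)
  q = 4: r = 2, s = -3 − 4·5 = -23, t = 26 − 4·(-43) = 198  (check: 878·(-23) + 102·198 = 2)
The row with r = 2 (the gcd) gives the Bezout coefficients s = -23, t = 198.
Result: 878 · (-23) + 102 · (198) = 2.

gcd(878, 102) = 2; s = -23, t = 198 (check: 878·(-23) + 102·198 = 2).


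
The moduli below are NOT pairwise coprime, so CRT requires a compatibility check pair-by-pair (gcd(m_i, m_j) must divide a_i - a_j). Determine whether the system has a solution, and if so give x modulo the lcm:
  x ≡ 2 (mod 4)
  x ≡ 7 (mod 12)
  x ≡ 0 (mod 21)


Moduli 4, 12, 21 are not pairwise coprime, so CRT works modulo lcm(m_i) when all pairwise compatibility conditions hold.
Pairwise compatibility: gcd(m_i, m_j) must divide a_i - a_j for every pair.
Merge one congruence at a time:
  Start: x ≡ 2 (mod 4).
  Combine with x ≡ 7 (mod 12): gcd(4, 12) = 4, and 7 - 2 = 5 is NOT divisible by 4.
    ⇒ system is inconsistent (no integer solution).

No solution (the system is inconsistent).


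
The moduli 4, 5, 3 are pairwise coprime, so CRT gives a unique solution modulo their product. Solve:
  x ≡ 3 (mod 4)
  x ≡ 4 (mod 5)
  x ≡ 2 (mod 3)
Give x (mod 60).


Moduli 4, 5, 3 are pairwise coprime; by CRT there is a unique solution modulo M = 4 · 5 · 3 = 60.
Solve pairwise, accumulating the modulus:
  Start with x ≡ 3 (mod 4).
  Combine with x ≡ 4 (mod 5): since gcd(4, 5) = 1, we get a unique residue mod 20.
    Write x = 3 + 4·t and substitute into x ≡ 4 (mod 5): 4·t ≡ 4 − 3 = 1 (mod 5).
    The inverse of 4 mod 5 is 4 (since 4·4 = 16 = 3·5 + 1), so t ≡ 4·1 = 4 ≡ 4 (mod 5).
    Then x = 3 + 4·4 = 19, valid modulo lcm(4, 5) = 20: x ≡ 19 (mod 20).
  Combine with x ≡ 2 (mod 3): since gcd(20, 3) = 1, we get a unique residue mod 60.
    Write x = 19 + 20·t and substitute into x ≡ 2 (mod 3): 20·t ≡ 2 − 19 = -17 (mod 3).
    Reduce coefficients mod 3: 2·t ≡ 1 (mod 3).
    The inverse of 2 mod 3 is 2 (since 2·2 = 4 = 1·3 + 1), so t ≡ 2·1 = 2 ≡ 2 (mod 3).
    Then x = 19 + 20·2 = 59, valid modulo lcm(20, 3) = 60: x ≡ 59 (mod 60).
Verify: 59 mod 4 = 3 ✓, 59 mod 5 = 4 ✓, 59 mod 3 = 2 ✓.

x ≡ 59 (mod 60).


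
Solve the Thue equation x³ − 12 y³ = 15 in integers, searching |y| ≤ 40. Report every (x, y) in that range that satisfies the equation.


The equation is x³ - 12y³ = 15. For fixed y, x³ = 12·y³ + 15, so a solution requires the RHS to be a perfect cube.
Strategy: iterate y from -40 to 40, compute RHS = 12·y³ + 15, and check whether it is a (positive or negative) perfect cube.
Check small values of y:
  y = 0: RHS = 15 is not a perfect cube.
  y = 1: RHS = 27 = (3)³ ⇒ x = 3 works.
  y = -1: RHS = 3 is not a perfect cube.
  y = 2: RHS = 111 is not a perfect cube.
  y = -2: RHS = -81 is not a perfect cube.
  y = 3: RHS = 339 is not a perfect cube.
  y = -3: RHS = -309 is not a perfect cube.
Continuing the search up to |y| = 40 finds no further solutions beyond those listed.
Collected solutions: (3, 1).

Solutions (with |y| ≤ 40): (3, 1).


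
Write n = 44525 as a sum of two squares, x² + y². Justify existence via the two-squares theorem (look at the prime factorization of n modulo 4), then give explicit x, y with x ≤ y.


Step 1: Factor n = 44525 = 5^2 · 13 · 137.
Step 2: Check the mod-4 condition on each prime factor: 5 ≡ 1 (mod 4), exponent 2; 13 ≡ 1 (mod 4), exponent 1; 137 ≡ 1 (mod 4), exponent 1.
All primes ≡ 3 (mod 4) appear to even exponent (or don't appear), so by the two-squares theorem n IS expressible as a sum of two squares.
Step 3: Build a representation. Group n = k² · m with k = 5 and m = 13 · 137 = 1781 (a product of primes ≡ 1 (mod 4)); a representation of m scales to one of n via (k·x)² + (k·y)² = k²(x² + y²). Each prime p ≡ 1 (mod 4) is itself a sum of two squares; find a² by testing p − a² for a perfect square:
  13: 13 − 1² = 12, 13 − 2² = 9 = 3² ⇒ 13 = 2² + 3².
  137: 137 − 1² = 136, 137 − 2² = 133, 137 − 3² = 128, 137 − 4² = 121 = 11² ⇒ 137 = 4² + 11².
  Combine using the Brahmagupta–Fibonacci identity (a² + b²)(c² + d²) = (ac − bd)² + (ad + bc)² = (ac + bd)² + (ad − bc)²:
  13 · 137 = 1781: from (2² + 3²)(4² + 11²), take (2·4 − 3·11, 2·11 + 3·4) = (8 − 33, 22 + 12) = (-25, 34); dropping signs (only squares matter) gives (25, 34); check 25² + 34² = 625 + 1156 = 1781 ✓.
  Scale by k = 5: (5·25, 5·34) = (125, 170).
Step 4: Order so x ≤ y and verify: 125² + 170² = 15625 + 28900 = 44525 = n. ✓

n = 44525 = 125² + 170² (one valid representation with x ≤ y).


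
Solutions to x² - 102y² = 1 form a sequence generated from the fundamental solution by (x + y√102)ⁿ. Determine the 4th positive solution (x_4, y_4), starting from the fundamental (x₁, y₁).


Step 1: Find the fundamental solution (x₁, y₁) of x² - 102y² = 1.
  Expand √102 as a continued fraction. a₀ = ⌊√102⌋ = 10; iterate m_{k+1} = d_k·a_k − m_k, d_{k+1} = (102 − m_{k+1}²)/d_k, a_{k+1} = ⌊(a₀ + m_{k+1})/d_{k+1}⌋ (starting m₀ = 0, d₀ = 1), with convergents p_k = a_k·p_{k-1} + p_{k-2}, q_k = a_k·q_{k-1} + q_{k-2} (p₋₁ = 1, q₋₁ = 0):
  k = 0: a₀ = 10; p₀/q₀ = 10/1; p₀² − 102·q₀² = 100 − 102 = -2.
  k = 1: m = 10, d = 2, a = ⌊(10 + 10)/2⌋ = 10; p/q = (10·10 + 1)/(10·1 + 0) = 101/10; p² − 102·q² = 10201 − 10200 = 1.
  The first convergent with p² − 102·q² = 1 gives the fundamental solution (x₁, y₁) = (101, 10).
Step 2: Apply the recurrence (x_{n+1}, y_{n+1}) = (x₁x_n + 102y₁y_n, x₁y_n + y₁x_n) repeatedly.
  From (x_1, y_1) = (101, 10): x_2 = 101·101 + 102·10·10 = 20401; y_2 = 101·10 + 10·101 = 2020.
  From (x_2, y_2) = (20401, 2020): x_3 = 101·20401 + 102·10·2020 = 4120901; y_3 = 101·2020 + 10·20401 = 408030.
  From (x_3, y_3) = (4120901, 408030): x_4 = 101·4120901 + 102·10·408030 = 832401601; y_4 = 101·408030 + 10·4120901 = 82420040.
Step 3: Verify x_4² - 102·y_4² = 692892425347363201 - 692892425347363200 = 1 (should be 1). ✓

(x_1, y_1) = (101, 10); (x_4, y_4) = (832401601, 82420040).


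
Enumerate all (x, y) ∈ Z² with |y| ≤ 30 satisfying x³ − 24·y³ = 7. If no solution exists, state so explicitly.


The equation is x³ - 24y³ = 7. For fixed y, x³ = 24·y³ + 7, so a solution requires the RHS to be a perfect cube.
Strategy: iterate y from -30 to 30, compute RHS = 24·y³ + 7, and check whether it is a (positive or negative) perfect cube.
Check small values of y:
  y = 0: RHS = 7 is not a perfect cube.
  y = 1: RHS = 31 is not a perfect cube.
  y = -1: RHS = -17 is not a perfect cube.
  y = 2: RHS = 199 is not a perfect cube.
  y = -2: RHS = -185 is not a perfect cube.
  y = 3: RHS = 655 is not a perfect cube.
  y = -3: RHS = -641 is not a perfect cube.
Continuing the search up to |y| = 30 finds no solutions either.
No (x, y) in the scanned range satisfies the equation.

No integer solutions with |y| ≤ 30.


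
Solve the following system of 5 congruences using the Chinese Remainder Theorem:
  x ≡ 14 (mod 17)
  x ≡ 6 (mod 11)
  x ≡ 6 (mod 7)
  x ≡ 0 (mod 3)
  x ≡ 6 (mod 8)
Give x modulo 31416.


Product of moduli M = 17 · 11 · 7 · 3 · 8 = 31416.
Merge one congruence at a time:
  Start: x ≡ 14 (mod 17).
  Combine with x ≡ 6 (mod 11); new modulus lcm = 187.
    Write x = 14 + 17·t and substitute into x ≡ 6 (mod 11): 17·t ≡ 6 − 14 = -8 (mod 11).
    Reduce coefficients mod 11: 6·t ≡ 3 (mod 11).
    The inverse of 6 mod 11 is 2 (since 6·2 = 12 = 1·11 + 1), so t ≡ 2·3 = 6 ≡ 6 (mod 11).
    Then x = 14 + 17·6 = 116, valid modulo lcm(17, 11) = 187: x ≡ 116 (mod 187).
  Combine with x ≡ 6 (mod 7); new modulus lcm = 1309.
    Write x = 116 + 187·t and substitute into x ≡ 6 (mod 7): 187·t ≡ 6 − 116 = -110 (mod 7).
    Reduce coefficients mod 7: 5·t ≡ 2 (mod 7).
    The inverse of 5 mod 7 is 3 (since 5·3 = 15 = 2·7 + 1), so t ≡ 3·2 = 6 ≡ 6 (mod 7).
    Then x = 116 + 187·6 = 1238, valid modulo lcm(187, 7) = 1309: x ≡ 1238 (mod 1309).
  Combine with x ≡ 0 (mod 3); new modulus lcm = 3927.
    Write x = 1238 + 1309·t and substitute into x ≡ 0 (mod 3): 1309·t ≡ 0 − 1238 = -1238 (mod 3).
    Reduce coefficients mod 3: 1·t ≡ 1 (mod 3).
    So t ≡ 1 (mod 3).
    Then x = 1238 + 1309·1 = 2547, valid modulo lcm(1309, 3) = 3927: x ≡ 2547 (mod 3927).
  Combine with x ≡ 6 (mod 8); new modulus lcm = 31416.
    Write x = 2547 + 3927·t and substitute into x ≡ 6 (mod 8): 3927·t ≡ 6 − 2547 = -2541 (mod 8).
    Reduce coefficients mod 8: 7·t ≡ 3 (mod 8).
    The inverse of 7 mod 8 is 7 (since 7·7 = 49 = 6·8 + 1), so t ≡ 7·3 = 21 ≡ 5 (mod 8).
    Then x = 2547 + 3927·5 = 22182, valid modulo lcm(3927, 8) = 31416: x ≡ 22182 (mod 31416).
Verify against each original: 22182 mod 17 = 14, 22182 mod 11 = 6, 22182 mod 7 = 6, 22182 mod 3 = 0, 22182 mod 8 = 6.

x ≡ 22182 (mod 31416).


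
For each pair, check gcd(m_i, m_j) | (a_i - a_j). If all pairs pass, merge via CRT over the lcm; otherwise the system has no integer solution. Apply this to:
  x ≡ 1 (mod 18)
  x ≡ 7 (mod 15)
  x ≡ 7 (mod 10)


Moduli 18, 15, 10 are not pairwise coprime, so CRT works modulo lcm(m_i) when all pairwise compatibility conditions hold.
Pairwise compatibility: gcd(m_i, m_j) must divide a_i - a_j for every pair.
Merge one congruence at a time:
  Start: x ≡ 1 (mod 18).
  Combine with x ≡ 7 (mod 15): gcd(18, 15) = 3; 7 - 1 = 6, which IS divisible by 3, so compatible.
    Write x = 1 + 18·t and substitute into x ≡ 7 (mod 15): 18·t ≡ 7 − 1 = 6 (mod 15).
    Divide the congruence (and modulus) by g = 3: 6·t ≡ 2 (mod 5).
    Reduce coefficients mod 5: 1·t ≡ 2 (mod 5).
    So t ≡ 2 (mod 5).
    Then x = 1 + 18·2 = 37, valid modulo lcm(18, 15) = 90: x ≡ 37 (mod 90).
  Combine with x ≡ 7 (mod 10): gcd(90, 10) = 10; 7 - 37 = -30, which IS divisible by 10, so compatible.
    Write x = 37 + 90·t and substitute into x ≡ 7 (mod 10): 90·t ≡ 7 − 37 = -30 (mod 10).
    Divide the congruence (and modulus) by g = 10: 9·t ≡ -3 (mod 1).
    Modulo 1 every t works; take t = 0.
    Then x = 37 + 90·0 = 37, valid modulo lcm(90, 10) = 90: x ≡ 37 (mod 90).
Verify: 37 mod 18 = 1, 37 mod 15 = 7, 37 mod 10 = 7.

x ≡ 37 (mod 90).


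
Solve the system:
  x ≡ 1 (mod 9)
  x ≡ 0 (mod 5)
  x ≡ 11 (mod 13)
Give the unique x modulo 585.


Moduli 9, 5, 13 are pairwise coprime; by CRT there is a unique solution modulo M = 9 · 5 · 13 = 585.
Solve pairwise, accumulating the modulus:
  Start with x ≡ 1 (mod 9).
  Combine with x ≡ 0 (mod 5): since gcd(9, 5) = 1, we get a unique residue mod 45.
    Write x = 1 + 9·t and substitute into x ≡ 0 (mod 5): 9·t ≡ 0 − 1 = -1 (mod 5).
    Reduce coefficients mod 5: 4·t ≡ 4 (mod 5).
    The inverse of 4 mod 5 is 4 (since 4·4 = 16 = 3·5 + 1), so t ≡ 4·4 = 16 ≡ 1 (mod 5).
    Then x = 1 + 9·1 = 10, valid modulo lcm(9, 5) = 45: x ≡ 10 (mod 45).
  Combine with x ≡ 11 (mod 13): since gcd(45, 13) = 1, we get a unique residue mod 585.
    Write x = 10 + 45·t and substitute into x ≡ 11 (mod 13): 45·t ≡ 11 − 10 = 1 (mod 13).
    Reduce coefficients mod 13: 6·t ≡ 1 (mod 13).
    The inverse of 6 mod 13 is 11 (since 6·11 = 66 = 5·13 + 1), so t ≡ 11·1 = 11 ≡ 11 (mod 13).
    Then x = 10 + 45·11 = 505, valid modulo lcm(45, 13) = 585: x ≡ 505 (mod 585).
Verify: 505 mod 9 = 1 ✓, 505 mod 5 = 0 ✓, 505 mod 13 = 11 ✓.

x ≡ 505 (mod 585).


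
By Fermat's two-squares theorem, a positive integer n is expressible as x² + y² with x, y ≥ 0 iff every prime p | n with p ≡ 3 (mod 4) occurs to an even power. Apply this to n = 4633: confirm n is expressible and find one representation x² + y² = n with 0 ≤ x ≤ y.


Step 1: Factor n = 4633 = 41 · 113.
Step 2: Check the mod-4 condition on each prime factor: 41 ≡ 1 (mod 4), exponent 1; 113 ≡ 1 (mod 4), exponent 1.
All primes ≡ 3 (mod 4) appear to even exponent (or don't appear), so by the two-squares theorem n IS expressible as a sum of two squares.
Step 3: Build a representation. Here n = 41 · 113 is a product of primes ≡ 1 (mod 4). Each prime p ≡ 1 (mod 4) is itself a sum of two squares; find a² by testing p − a² for a perfect square:
  41: 41 − 1² = 40, 41 − 2² = 37, 41 − 3² = 32, 41 − 4² = 25 = 5² ⇒ 41 = 4² + 5².
  113: 113 − 1² = 112, 113 − 2² = 109, 113 − 3² = 104, 113 − 4² = 97, 113 − 5² = 88, 113 − 6² = 77, 113 − 7² = 64 = 8² ⇒ 113 = 7² + 8².
  Combine using the Brahmagupta–Fibonacci identity (a² + b²)(c² + d²) = (ac − bd)² + (ad + bc)² = (ac + bd)² + (ad − bc)²:
  41 · 113 = 4633: from (4² + 5²)(7² + 8²), take (4·7 − 5·8, 4·8 + 5·7) = (28 − 40, 32 + 35) = (-12, 67); dropping signs (only squares matter) gives (12, 67); check 12² + 67² = 144 + 4489 = 4633 ✓.
Step 4: Order so x ≤ y and verify: 12² + 67² = 144 + 4489 = 4633 = n. ✓

n = 4633 = 12² + 67² (one valid representation with x ≤ y).


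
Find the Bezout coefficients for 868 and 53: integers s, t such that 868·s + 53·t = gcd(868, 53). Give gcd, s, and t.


Euclidean algorithm on (868, 53) — divide until remainder is 0:
  868 = 16 · 53 + 20
  53 = 2 · 20 + 13
  20 = 1 · 13 + 7
  13 = 1 · 7 + 6
  7 = 1 · 6 + 1
  6 = 6 · 1 + 0
gcd(868, 53) = 1.
Track Bezout coefficients alongside the remainders: start with r₀ = 868 = a·1 + b·0 (s = 1, t = 0) and r₁ = 53 = a·0 + b·1 (s = 0, t = 1); each new remainder r_{k+1} = r_{k-1} − q_k·r_k inherits s_{k+1} = s_{k-1} − q_k·s_k, t_{k+1} = t_{k-1} − q_k·t_k, so r_k = a·s_k + b·t_k at every step:
  q = 16: r = 20, s = 1 − 16·0 = 1, t = 0 − 16·1 = -16  (check: 868·1 + 53·(-16) = 20)
  q = 2: r = 13, s = 0 − 2·1 = -2, t = 1 − 2·(-16) = 33  (check: 868·(-2) + 53·33 = 13)
  q = 1: r = 7, s = 1 − 1·(-2) = 3, t = -16 − 1·33 = -49  (check: 868·3 + 53·(-49) = 7)
  q = 1: r = 6, s = -2 − 1·3 = -5, t = 33 − 1·(-49) = 82  (check: 868·(-5) + 53·82 = 6)
  q = 1: r = 1, s = 3 − 1·(-5) = 8, t = -49 − 1·82 = -131  (check: 868·8 + 53·(-131) = 1)
The row with r = 1 (the gcd) gives the Bezout coefficients s = 8, t = -131.
Result: 868 · (8) + 53 · (-131) = 1.

gcd(868, 53) = 1; s = 8, t = -131 (check: 868·8 + 53·(-131) = 1).


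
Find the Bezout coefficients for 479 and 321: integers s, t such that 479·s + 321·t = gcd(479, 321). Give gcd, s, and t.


Euclidean algorithm on (479, 321) — divide until remainder is 0:
  479 = 1 · 321 + 158
  321 = 2 · 158 + 5
  158 = 31 · 5 + 3
  5 = 1 · 3 + 2
  3 = 1 · 2 + 1
  2 = 2 · 1 + 0
gcd(479, 321) = 1.
Track Bezout coefficients alongside the remainders: start with r₀ = 479 = a·1 + b·0 (s = 1, t = 0) and r₁ = 321 = a·0 + b·1 (s = 0, t = 1); each new remainder r_{k+1} = r_{k-1} − q_k·r_k inherits s_{k+1} = s_{k-1} − q_k·s_k, t_{k+1} = t_{k-1} − q_k·t_k, so r_k = a·s_k + b·t_k at every step:
  q = 1: r = 158, s = 1 − 1·0 = 1, t = 0 − 1·1 = -1  (check: 479·1 + 321·(-1) = 158)
  q = 2: r = 5, s = 0 − 2·1 = -2, t = 1 − 2·(-1) = 3  (check: 479·(-2) + 321·3 = 5)
  q = 31: r = 3, s = 1 − 31·(-2) = 63, t = -1 − 31·3 = -94  (check: 479·63 + 321·(-94) = 3)
  q = 1: r = 2, s = -2 − 1·63 = -65, t = 3 − 1·(-94) = 97  (check: 479·(-65) + 321·97 = 2)
  q = 1: r = 1, s = 63 − 1·(-65) = 128, t = -94 − 1·97 = -191  (check: 479·128 + 321·(-191) = 1)
The row with r = 1 (the gcd) gives the Bezout coefficients s = 128, t = -191.
Result: 479 · (128) + 321 · (-191) = 1.

gcd(479, 321) = 1; s = 128, t = -191 (check: 479·128 + 321·(-191) = 1).


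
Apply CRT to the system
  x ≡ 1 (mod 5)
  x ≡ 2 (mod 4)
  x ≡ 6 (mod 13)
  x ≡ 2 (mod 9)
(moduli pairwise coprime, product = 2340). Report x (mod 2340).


Product of moduli M = 5 · 4 · 13 · 9 = 2340.
Merge one congruence at a time:
  Start: x ≡ 1 (mod 5).
  Combine with x ≡ 2 (mod 4); new modulus lcm = 20.
    Write x = 1 + 5·t and substitute into x ≡ 2 (mod 4): 5·t ≡ 2 − 1 = 1 (mod 4).
    Reduce coefficients mod 4: 1·t ≡ 1 (mod 4).
    So t ≡ 1 (mod 4).
    Then x = 1 + 5·1 = 6, valid modulo lcm(5, 4) = 20: x ≡ 6 (mod 20).
  Combine with x ≡ 6 (mod 13); new modulus lcm = 260.
    Write x = 6 + 20·t and substitute into x ≡ 6 (mod 13): 20·t ≡ 6 − 6 = 0 (mod 13).
    Reduce coefficients mod 13: 7·t ≡ 0 (mod 13).
    The inverse of 7 mod 13 is 2 (since 7·2 = 14 = 1·13 + 1), so t ≡ 2·0 = 0 ≡ 0 (mod 13).
    Then x = 6 + 20·0 = 6, valid modulo lcm(20, 13) = 260: x ≡ 6 (mod 260).
  Combine with x ≡ 2 (mod 9); new modulus lcm = 2340.
    Write x = 6 + 260·t and substitute into x ≡ 2 (mod 9): 260·t ≡ 2 − 6 = -4 (mod 9).
    Reduce coefficients mod 9: 8·t ≡ 5 (mod 9).
    The inverse of 8 mod 9 is 8 (since 8·8 = 64 = 7·9 + 1), so t ≡ 8·5 = 40 ≡ 4 (mod 9).
    Then x = 6 + 260·4 = 1046, valid modulo lcm(260, 9) = 2340: x ≡ 1046 (mod 2340).
Verify against each original: 1046 mod 5 = 1, 1046 mod 4 = 2, 1046 mod 13 = 6, 1046 mod 9 = 2.

x ≡ 1046 (mod 2340).


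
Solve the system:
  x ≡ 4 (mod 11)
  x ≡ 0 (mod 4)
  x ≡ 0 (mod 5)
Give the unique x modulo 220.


Moduli 11, 4, 5 are pairwise coprime; by CRT there is a unique solution modulo M = 11 · 4 · 5 = 220.
Solve pairwise, accumulating the modulus:
  Start with x ≡ 4 (mod 11).
  Combine with x ≡ 0 (mod 4): since gcd(11, 4) = 1, we get a unique residue mod 44.
    Write x = 4 + 11·t and substitute into x ≡ 0 (mod 4): 11·t ≡ 0 − 4 = -4 (mod 4).
    Reduce coefficients mod 4: 3·t ≡ 0 (mod 4).
    The inverse of 3 mod 4 is 3 (since 3·3 = 9 = 2·4 + 1), so t ≡ 3·0 = 0 ≡ 0 (mod 4).
    Then x = 4 + 11·0 = 4, valid modulo lcm(11, 4) = 44: x ≡ 4 (mod 44).
  Combine with x ≡ 0 (mod 5): since gcd(44, 5) = 1, we get a unique residue mod 220.
    Write x = 4 + 44·t and substitute into x ≡ 0 (mod 5): 44·t ≡ 0 − 4 = -4 (mod 5).
    Reduce coefficients mod 5: 4·t ≡ 1 (mod 5).
    The inverse of 4 mod 5 is 4 (since 4·4 = 16 = 3·5 + 1), so t ≡ 4·1 = 4 ≡ 4 (mod 5).
    Then x = 4 + 44·4 = 180, valid modulo lcm(44, 5) = 220: x ≡ 180 (mod 220).
Verify: 180 mod 11 = 4 ✓, 180 mod 4 = 0 ✓, 180 mod 5 = 0 ✓.

x ≡ 180 (mod 220).


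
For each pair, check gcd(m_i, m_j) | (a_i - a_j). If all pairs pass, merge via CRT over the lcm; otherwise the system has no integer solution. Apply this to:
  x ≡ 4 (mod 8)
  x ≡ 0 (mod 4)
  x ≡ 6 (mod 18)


Moduli 8, 4, 18 are not pairwise coprime, so CRT works modulo lcm(m_i) when all pairwise compatibility conditions hold.
Pairwise compatibility: gcd(m_i, m_j) must divide a_i - a_j for every pair.
Merge one congruence at a time:
  Start: x ≡ 4 (mod 8).
  Combine with x ≡ 0 (mod 4): gcd(8, 4) = 4; 0 - 4 = -4, which IS divisible by 4, so compatible.
    Write x = 4 + 8·t and substitute into x ≡ 0 (mod 4): 8·t ≡ 0 − 4 = -4 (mod 4).
    Divide the congruence (and modulus) by g = 4: 2·t ≡ -1 (mod 1).
    Modulo 1 every t works; take t = 0.
    Then x = 4 + 8·0 = 4, valid modulo lcm(8, 4) = 8: x ≡ 4 (mod 8).
  Combine with x ≡ 6 (mod 18): gcd(8, 18) = 2; 6 - 4 = 2, which IS divisible by 2, so compatible.
    Write x = 4 + 8·t and substitute into x ≡ 6 (mod 18): 8·t ≡ 6 − 4 = 2 (mod 18).
    Divide the congruence (and modulus) by g = 2: 4·t ≡ 1 (mod 9).
    The inverse of 4 mod 9 is 7 (since 4·7 = 28 = 3·9 + 1), so t ≡ 7·1 = 7 ≡ 7 (mod 9).
    Then x = 4 + 8·7 = 60, valid modulo lcm(8, 18) = 72: x ≡ 60 (mod 72).
Verify: 60 mod 8 = 4, 60 mod 4 = 0, 60 mod 18 = 6.

x ≡ 60 (mod 72).


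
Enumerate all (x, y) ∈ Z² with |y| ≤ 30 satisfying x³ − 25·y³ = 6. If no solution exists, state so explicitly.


The equation is x³ - 25y³ = 6. For fixed y, x³ = 25·y³ + 6, so a solution requires the RHS to be a perfect cube.
Strategy: iterate y from -30 to 30, compute RHS = 25·y³ + 6, and check whether it is a (positive or negative) perfect cube.
Check small values of y:
  y = 0: RHS = 6 is not a perfect cube.
  y = 1: RHS = 31 is not a perfect cube.
  y = -1: RHS = -19 is not a perfect cube.
  y = 2: RHS = 206 is not a perfect cube.
  y = -2: RHS = -194 is not a perfect cube.
  y = 3: RHS = 681 is not a perfect cube.
  y = -3: RHS = -669 is not a perfect cube.
Continuing the search up to |y| = 30 finds no solutions either.
No (x, y) in the scanned range satisfies the equation.

No integer solutions with |y| ≤ 30.


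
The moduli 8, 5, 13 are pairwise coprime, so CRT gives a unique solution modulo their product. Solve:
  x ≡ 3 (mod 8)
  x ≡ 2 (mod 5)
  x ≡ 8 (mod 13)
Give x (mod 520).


Moduli 8, 5, 13 are pairwise coprime; by CRT there is a unique solution modulo M = 8 · 5 · 13 = 520.
Solve pairwise, accumulating the modulus:
  Start with x ≡ 3 (mod 8).
  Combine with x ≡ 2 (mod 5): since gcd(8, 5) = 1, we get a unique residue mod 40.
    Write x = 3 + 8·t and substitute into x ≡ 2 (mod 5): 8·t ≡ 2 − 3 = -1 (mod 5).
    Reduce coefficients mod 5: 3·t ≡ 4 (mod 5).
    The inverse of 3 mod 5 is 2 (since 3·2 = 6 = 1·5 + 1), so t ≡ 2·4 = 8 ≡ 3 (mod 5).
    Then x = 3 + 8·3 = 27, valid modulo lcm(8, 5) = 40: x ≡ 27 (mod 40).
  Combine with x ≡ 8 (mod 13): since gcd(40, 13) = 1, we get a unique residue mod 520.
    Write x = 27 + 40·t and substitute into x ≡ 8 (mod 13): 40·t ≡ 8 − 27 = -19 (mod 13).
    Reduce coefficients mod 13: 1·t ≡ 7 (mod 13).
    So t ≡ 7 (mod 13).
    Then x = 27 + 40·7 = 307, valid modulo lcm(40, 13) = 520: x ≡ 307 (mod 520).
Verify: 307 mod 8 = 3 ✓, 307 mod 5 = 2 ✓, 307 mod 13 = 8 ✓.

x ≡ 307 (mod 520).


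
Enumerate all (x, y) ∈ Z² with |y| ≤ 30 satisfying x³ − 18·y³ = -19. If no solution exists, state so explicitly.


The equation is x³ - 18y³ = -19. For fixed y, x³ = 18·y³ − 19, so a solution requires the RHS to be a perfect cube.
Strategy: iterate y from -30 to 30, compute RHS = 18·y³ − 19, and check whether it is a (positive or negative) perfect cube.
Check small values of y:
  y = 0: RHS = -19 is not a perfect cube.
  y = 1: RHS = -1 = (-1)³ ⇒ x = -1 works.
  y = -1: RHS = -37 is not a perfect cube.
  y = 2: RHS = 125 = (5)³ ⇒ x = 5 works.
  y = -2: RHS = -163 is not a perfect cube.
  y = 3: RHS = 467 is not a perfect cube.
  y = -3: RHS = -505 is not a perfect cube.
Continuing the search up to |y| = 30 finds no further solutions beyond those listed.
Collected solutions: (-1, 1), (5, 2).

Solutions (with |y| ≤ 30): (-1, 1), (5, 2).


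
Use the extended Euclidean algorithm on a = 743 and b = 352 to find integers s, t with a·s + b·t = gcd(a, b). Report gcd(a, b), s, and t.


Euclidean algorithm on (743, 352) — divide until remainder is 0:
  743 = 2 · 352 + 39
  352 = 9 · 39 + 1
  39 = 39 · 1 + 0
gcd(743, 352) = 1.
Track Bezout coefficients alongside the remainders: start with r₀ = 743 = a·1 + b·0 (s = 1, t = 0) and r₁ = 352 = a·0 + b·1 (s = 0, t = 1); each new remainder r_{k+1} = r_{k-1} − q_k·r_k inherits s_{k+1} = s_{k-1} − q_k·s_k, t_{k+1} = t_{k-1} − q_k·t_k, so r_k = a·s_k + b·t_k at every step:
  q = 2: r = 39, s = 1 − 2·0 = 1, t = 0 − 2·1 = -2  (check: 743·1 + 352·(-2) = 39)
  q = 9: r = 1, s = 0 − 9·1 = -9, t = 1 − 9·(-2) = 19  (check: 743·(-9) + 352·19 = 1)
The row with r = 1 (the gcd) gives the Bezout coefficients s = -9, t = 19.
Result: 743 · (-9) + 352 · (19) = 1.

gcd(743, 352) = 1; s = -9, t = 19 (check: 743·(-9) + 352·19 = 1).


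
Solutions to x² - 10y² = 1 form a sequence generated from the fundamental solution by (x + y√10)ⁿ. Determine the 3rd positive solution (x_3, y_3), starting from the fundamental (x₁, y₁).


Step 1: Find the fundamental solution (x₁, y₁) of x² - 10y² = 1.
  Expand √10 as a continued fraction. a₀ = ⌊√10⌋ = 3; iterate m_{k+1} = d_k·a_k − m_k, d_{k+1} = (10 − m_{k+1}²)/d_k, a_{k+1} = ⌊(a₀ + m_{k+1})/d_{k+1}⌋ (starting m₀ = 0, d₀ = 1), with convergents p_k = a_k·p_{k-1} + p_{k-2}, q_k = a_k·q_{k-1} + q_{k-2} (p₋₁ = 1, q₋₁ = 0):
  k = 0: a₀ = 3; p₀/q₀ = 3/1; p₀² − 10·q₀² = 9 − 10 = -1.
  k = 1: m = 3, d = 1, a = ⌊(3 + 3)/1⌋ = 6; p/q = (6·3 + 1)/(6·1 + 0) = 19/6; p² − 10·q² = 361 − 360 = 1.
  The first convergent with p² − 10·q² = 1 gives the fundamental solution (x₁, y₁) = (19, 6).
Step 2: Apply the recurrence (x_{n+1}, y_{n+1}) = (x₁x_n + 10y₁y_n, x₁y_n + y₁x_n) repeatedly.
  From (x_1, y_1) = (19, 6): x_2 = 19·19 + 10·6·6 = 721; y_2 = 19·6 + 6·19 = 228.
  From (x_2, y_2) = (721, 228): x_3 = 19·721 + 10·6·228 = 27379; y_3 = 19·228 + 6·721 = 8658.
Step 3: Verify x_3² - 10·y_3² = 749609641 - 749609640 = 1 (should be 1). ✓

(x_1, y_1) = (19, 6); (x_3, y_3) = (27379, 8658).


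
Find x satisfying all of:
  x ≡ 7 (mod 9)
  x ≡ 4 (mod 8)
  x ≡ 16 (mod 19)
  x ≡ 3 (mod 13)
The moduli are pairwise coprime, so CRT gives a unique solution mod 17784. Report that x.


Product of moduli M = 9 · 8 · 19 · 13 = 17784.
Merge one congruence at a time:
  Start: x ≡ 7 (mod 9).
  Combine with x ≡ 4 (mod 8); new modulus lcm = 72.
    Write x = 7 + 9·t and substitute into x ≡ 4 (mod 8): 9·t ≡ 4 − 7 = -3 (mod 8).
    Reduce coefficients mod 8: 1·t ≡ 5 (mod 8).
    So t ≡ 5 (mod 8).
    Then x = 7 + 9·5 = 52, valid modulo lcm(9, 8) = 72: x ≡ 52 (mod 72).
  Combine with x ≡ 16 (mod 19); new modulus lcm = 1368.
    Write x = 52 + 72·t and substitute into x ≡ 16 (mod 19): 72·t ≡ 16 − 52 = -36 (mod 19).
    Reduce coefficients mod 19: 15·t ≡ 2 (mod 19).
    The inverse of 15 mod 19 is 14 (since 15·14 = 210 = 11·19 + 1), so t ≡ 14·2 = 28 ≡ 9 (mod 19).
    Then x = 52 + 72·9 = 700, valid modulo lcm(72, 19) = 1368: x ≡ 700 (mod 1368).
  Combine with x ≡ 3 (mod 13); new modulus lcm = 17784.
    Write x = 700 + 1368·t and substitute into x ≡ 3 (mod 13): 1368·t ≡ 3 − 700 = -697 (mod 13).
    Reduce coefficients mod 13: 3·t ≡ 5 (mod 13).
    The inverse of 3 mod 13 is 9 (since 3·9 = 27 = 2·13 + 1), so t ≡ 9·5 = 45 ≡ 6 (mod 13).
    Then x = 700 + 1368·6 = 8908, valid modulo lcm(1368, 13) = 17784: x ≡ 8908 (mod 17784).
Verify against each original: 8908 mod 9 = 7, 8908 mod 8 = 4, 8908 mod 19 = 16, 8908 mod 13 = 3.

x ≡ 8908 (mod 17784).


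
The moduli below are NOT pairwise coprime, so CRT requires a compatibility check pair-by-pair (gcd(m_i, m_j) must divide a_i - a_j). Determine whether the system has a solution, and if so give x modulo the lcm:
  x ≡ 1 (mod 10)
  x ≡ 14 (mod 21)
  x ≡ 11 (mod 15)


Moduli 10, 21, 15 are not pairwise coprime, so CRT works modulo lcm(m_i) when all pairwise compatibility conditions hold.
Pairwise compatibility: gcd(m_i, m_j) must divide a_i - a_j for every pair.
Merge one congruence at a time:
  Start: x ≡ 1 (mod 10).
  Combine with x ≡ 14 (mod 21): gcd(10, 21) = 1; 14 - 1 = 13, which IS divisible by 1, so compatible.
    Write x = 1 + 10·t and substitute into x ≡ 14 (mod 21): 10·t ≡ 14 − 1 = 13 (mod 21).
    The inverse of 10 mod 21 is 19 (since 10·19 = 190 = 9·21 + 1), so t ≡ 19·13 = 247 ≡ 16 (mod 21).
    Then x = 1 + 10·16 = 161, valid modulo lcm(10, 21) = 210: x ≡ 161 (mod 210).
  Combine with x ≡ 11 (mod 15): gcd(210, 15) = 15; 11 - 161 = -150, which IS divisible by 15, so compatible.
    Write x = 161 + 210·t and substitute into x ≡ 11 (mod 15): 210·t ≡ 11 − 161 = -150 (mod 15).
    Divide the congruence (and modulus) by g = 15: 14·t ≡ -10 (mod 1).
    Modulo 1 every t works; take t = 0.
    Then x = 161 + 210·0 = 161, valid modulo lcm(210, 15) = 210: x ≡ 161 (mod 210).
Verify: 161 mod 10 = 1, 161 mod 21 = 14, 161 mod 15 = 11.

x ≡ 161 (mod 210).


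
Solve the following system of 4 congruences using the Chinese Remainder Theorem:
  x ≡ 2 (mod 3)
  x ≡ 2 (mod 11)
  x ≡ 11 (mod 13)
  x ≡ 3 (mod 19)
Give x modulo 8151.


Product of moduli M = 3 · 11 · 13 · 19 = 8151.
Merge one congruence at a time:
  Start: x ≡ 2 (mod 3).
  Combine with x ≡ 2 (mod 11); new modulus lcm = 33.
    Write x = 2 + 3·t and substitute into x ≡ 2 (mod 11): 3·t ≡ 2 − 2 = 0 (mod 11).
    The inverse of 3 mod 11 is 4 (since 3·4 = 12 = 1·11 + 1), so t ≡ 4·0 = 0 ≡ 0 (mod 11).
    Then x = 2 + 3·0 = 2, valid modulo lcm(3, 11) = 33: x ≡ 2 (mod 33).
  Combine with x ≡ 11 (mod 13); new modulus lcm = 429.
    Write x = 2 + 33·t and substitute into x ≡ 11 (mod 13): 33·t ≡ 11 − 2 = 9 (mod 13).
    Reduce coefficients mod 13: 7·t ≡ 9 (mod 13).
    The inverse of 7 mod 13 is 2 (since 7·2 = 14 = 1·13 + 1), so t ≡ 2·9 = 18 ≡ 5 (mod 13).
    Then x = 2 + 33·5 = 167, valid modulo lcm(33, 13) = 429: x ≡ 167 (mod 429).
  Combine with x ≡ 3 (mod 19); new modulus lcm = 8151.
    Write x = 167 + 429·t and substitute into x ≡ 3 (mod 19): 429·t ≡ 3 − 167 = -164 (mod 19).
    Reduce coefficients mod 19: 11·t ≡ 7 (mod 19).
    The inverse of 11 mod 19 is 7 (since 11·7 = 77 = 4·19 + 1), so t ≡ 7·7 = 49 ≡ 11 (mod 19).
    Then x = 167 + 429·11 = 4886, valid modulo lcm(429, 19) = 8151: x ≡ 4886 (mod 8151).
Verify against each original: 4886 mod 3 = 2, 4886 mod 11 = 2, 4886 mod 13 = 11, 4886 mod 19 = 3.

x ≡ 4886 (mod 8151).


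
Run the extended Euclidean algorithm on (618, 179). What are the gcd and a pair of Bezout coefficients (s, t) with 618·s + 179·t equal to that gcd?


Euclidean algorithm on (618, 179) — divide until remainder is 0:
  618 = 3 · 179 + 81
  179 = 2 · 81 + 17
  81 = 4 · 17 + 13
  17 = 1 · 13 + 4
  13 = 3 · 4 + 1
  4 = 4 · 1 + 0
gcd(618, 179) = 1.
Track Bezout coefficients alongside the remainders: start with r₀ = 618 = a·1 + b·0 (s = 1, t = 0) and r₁ = 179 = a·0 + b·1 (s = 0, t = 1); each new remainder r_{k+1} = r_{k-1} − q_k·r_k inherits s_{k+1} = s_{k-1} − q_k·s_k, t_{k+1} = t_{k-1} − q_k·t_k, so r_k = a·s_k + b·t_k at every step:
  q = 3: r = 81, s = 1 − 3·0 = 1, t = 0 − 3·1 = -3  (check: 618·1 + 179·(-3) = 81)
  q = 2: r = 17, s = 0 − 2·1 = -2, t = 1 − 2·(-3) = 7  (check: 618·(-2) + 179·7 = 17)
  q = 4: r = 13, s = 1 − 4·(-2) = 9, t = -3 − 4·7 = -31  (check: 618·9 + 179·(-31) = 13)
  q = 1: r = 4, s = -2 − 1·9 = -11, t = 7 − 1·(-31) = 38  (check: 618·(-11) + 179·38 = 4)
  q = 3: r = 1, s = 9 − 3·(-11) = 42, t = -31 − 3·38 = -145  (check: 618·42 + 179·(-145) = 1)
The row with r = 1 (the gcd) gives the Bezout coefficients s = 42, t = -145.
Result: 618 · (42) + 179 · (-145) = 1.

gcd(618, 179) = 1; s = 42, t = -145 (check: 618·42 + 179·(-145) = 1).


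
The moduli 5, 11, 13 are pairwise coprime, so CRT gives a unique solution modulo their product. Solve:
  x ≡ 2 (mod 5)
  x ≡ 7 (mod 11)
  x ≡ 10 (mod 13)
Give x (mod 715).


Moduli 5, 11, 13 are pairwise coprime; by CRT there is a unique solution modulo M = 5 · 11 · 13 = 715.
Solve pairwise, accumulating the modulus:
  Start with x ≡ 2 (mod 5).
  Combine with x ≡ 7 (mod 11): since gcd(5, 11) = 1, we get a unique residue mod 55.
    Write x = 2 + 5·t and substitute into x ≡ 7 (mod 11): 5·t ≡ 7 − 2 = 5 (mod 11).
    The inverse of 5 mod 11 is 9 (since 5·9 = 45 = 4·11 + 1), so t ≡ 9·5 = 45 ≡ 1 (mod 11).
    Then x = 2 + 5·1 = 7, valid modulo lcm(5, 11) = 55: x ≡ 7 (mod 55).
  Combine with x ≡ 10 (mod 13): since gcd(55, 13) = 1, we get a unique residue mod 715.
    Write x = 7 + 55·t and substitute into x ≡ 10 (mod 13): 55·t ≡ 10 − 7 = 3 (mod 13).
    Reduce coefficients mod 13: 3·t ≡ 3 (mod 13).
    The inverse of 3 mod 13 is 9 (since 3·9 = 27 = 2·13 + 1), so t ≡ 9·3 = 27 ≡ 1 (mod 13).
    Then x = 7 + 55·1 = 62, valid modulo lcm(55, 13) = 715: x ≡ 62 (mod 715).
Verify: 62 mod 5 = 2 ✓, 62 mod 11 = 7 ✓, 62 mod 13 = 10 ✓.

x ≡ 62 (mod 715).


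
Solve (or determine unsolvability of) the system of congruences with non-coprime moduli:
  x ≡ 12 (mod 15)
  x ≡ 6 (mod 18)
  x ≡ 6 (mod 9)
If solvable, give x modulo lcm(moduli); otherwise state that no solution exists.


Moduli 15, 18, 9 are not pairwise coprime, so CRT works modulo lcm(m_i) when all pairwise compatibility conditions hold.
Pairwise compatibility: gcd(m_i, m_j) must divide a_i - a_j for every pair.
Merge one congruence at a time:
  Start: x ≡ 12 (mod 15).
  Combine with x ≡ 6 (mod 18): gcd(15, 18) = 3; 6 - 12 = -6, which IS divisible by 3, so compatible.
    Write x = 12 + 15·t and substitute into x ≡ 6 (mod 18): 15·t ≡ 6 − 12 = -6 (mod 18).
    Divide the congruence (and modulus) by g = 3: 5·t ≡ -2 (mod 6).
    Reduce coefficients mod 6: 5·t ≡ 4 (mod 6).
    The inverse of 5 mod 6 is 5 (since 5·5 = 25 = 4·6 + 1), so t ≡ 5·4 = 20 ≡ 2 (mod 6).
    Then x = 12 + 15·2 = 42, valid modulo lcm(15, 18) = 90: x ≡ 42 (mod 90).
  Combine with x ≡ 6 (mod 9): gcd(90, 9) = 9; 6 - 42 = -36, which IS divisible by 9, so compatible.
    Write x = 42 + 90·t and substitute into x ≡ 6 (mod 9): 90·t ≡ 6 − 42 = -36 (mod 9).
    Divide the congruence (and modulus) by g = 9: 10·t ≡ -4 (mod 1).
    Modulo 1 every t works; take t = 0.
    Then x = 42 + 90·0 = 42, valid modulo lcm(90, 9) = 90: x ≡ 42 (mod 90).
Verify: 42 mod 15 = 12, 42 mod 18 = 6, 42 mod 9 = 6.

x ≡ 42 (mod 90).
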